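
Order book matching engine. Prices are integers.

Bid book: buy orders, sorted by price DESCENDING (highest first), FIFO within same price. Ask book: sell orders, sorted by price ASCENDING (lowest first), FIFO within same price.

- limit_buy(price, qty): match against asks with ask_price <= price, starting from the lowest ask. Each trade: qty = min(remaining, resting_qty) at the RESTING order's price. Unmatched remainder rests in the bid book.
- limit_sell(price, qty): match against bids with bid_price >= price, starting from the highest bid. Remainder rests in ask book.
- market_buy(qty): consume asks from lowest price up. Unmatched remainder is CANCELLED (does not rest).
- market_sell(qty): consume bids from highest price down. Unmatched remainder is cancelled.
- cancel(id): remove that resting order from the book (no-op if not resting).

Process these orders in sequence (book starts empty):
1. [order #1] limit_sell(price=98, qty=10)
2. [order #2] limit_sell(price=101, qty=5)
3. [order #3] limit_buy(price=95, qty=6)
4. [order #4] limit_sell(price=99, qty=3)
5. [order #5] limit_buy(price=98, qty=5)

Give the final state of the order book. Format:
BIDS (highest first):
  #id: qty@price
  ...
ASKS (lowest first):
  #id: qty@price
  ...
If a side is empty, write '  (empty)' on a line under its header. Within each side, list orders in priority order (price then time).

Answer: BIDS (highest first):
  #3: 6@95
ASKS (lowest first):
  #1: 5@98
  #4: 3@99
  #2: 5@101

Derivation:
After op 1 [order #1] limit_sell(price=98, qty=10): fills=none; bids=[-] asks=[#1:10@98]
After op 2 [order #2] limit_sell(price=101, qty=5): fills=none; bids=[-] asks=[#1:10@98 #2:5@101]
After op 3 [order #3] limit_buy(price=95, qty=6): fills=none; bids=[#3:6@95] asks=[#1:10@98 #2:5@101]
After op 4 [order #4] limit_sell(price=99, qty=3): fills=none; bids=[#3:6@95] asks=[#1:10@98 #4:3@99 #2:5@101]
After op 5 [order #5] limit_buy(price=98, qty=5): fills=#5x#1:5@98; bids=[#3:6@95] asks=[#1:5@98 #4:3@99 #2:5@101]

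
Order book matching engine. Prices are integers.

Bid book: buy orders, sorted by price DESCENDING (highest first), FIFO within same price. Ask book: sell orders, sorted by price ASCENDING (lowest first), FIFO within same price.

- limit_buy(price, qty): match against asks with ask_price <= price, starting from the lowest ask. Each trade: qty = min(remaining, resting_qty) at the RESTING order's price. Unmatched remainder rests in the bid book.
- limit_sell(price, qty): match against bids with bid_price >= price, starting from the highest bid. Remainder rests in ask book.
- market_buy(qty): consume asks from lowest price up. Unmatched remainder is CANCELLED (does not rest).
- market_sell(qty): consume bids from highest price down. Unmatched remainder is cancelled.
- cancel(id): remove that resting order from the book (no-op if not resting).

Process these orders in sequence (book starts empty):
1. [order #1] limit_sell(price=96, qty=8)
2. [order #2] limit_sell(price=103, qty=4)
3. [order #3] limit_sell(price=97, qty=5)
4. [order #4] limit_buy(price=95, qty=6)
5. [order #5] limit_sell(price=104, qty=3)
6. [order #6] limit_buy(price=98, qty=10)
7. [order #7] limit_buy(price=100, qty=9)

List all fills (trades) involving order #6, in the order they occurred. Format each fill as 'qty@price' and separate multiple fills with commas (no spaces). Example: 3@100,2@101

After op 1 [order #1] limit_sell(price=96, qty=8): fills=none; bids=[-] asks=[#1:8@96]
After op 2 [order #2] limit_sell(price=103, qty=4): fills=none; bids=[-] asks=[#1:8@96 #2:4@103]
After op 3 [order #3] limit_sell(price=97, qty=5): fills=none; bids=[-] asks=[#1:8@96 #3:5@97 #2:4@103]
After op 4 [order #4] limit_buy(price=95, qty=6): fills=none; bids=[#4:6@95] asks=[#1:8@96 #3:5@97 #2:4@103]
After op 5 [order #5] limit_sell(price=104, qty=3): fills=none; bids=[#4:6@95] asks=[#1:8@96 #3:5@97 #2:4@103 #5:3@104]
After op 6 [order #6] limit_buy(price=98, qty=10): fills=#6x#1:8@96 #6x#3:2@97; bids=[#4:6@95] asks=[#3:3@97 #2:4@103 #5:3@104]
After op 7 [order #7] limit_buy(price=100, qty=9): fills=#7x#3:3@97; bids=[#7:6@100 #4:6@95] asks=[#2:4@103 #5:3@104]

Answer: 8@96,2@97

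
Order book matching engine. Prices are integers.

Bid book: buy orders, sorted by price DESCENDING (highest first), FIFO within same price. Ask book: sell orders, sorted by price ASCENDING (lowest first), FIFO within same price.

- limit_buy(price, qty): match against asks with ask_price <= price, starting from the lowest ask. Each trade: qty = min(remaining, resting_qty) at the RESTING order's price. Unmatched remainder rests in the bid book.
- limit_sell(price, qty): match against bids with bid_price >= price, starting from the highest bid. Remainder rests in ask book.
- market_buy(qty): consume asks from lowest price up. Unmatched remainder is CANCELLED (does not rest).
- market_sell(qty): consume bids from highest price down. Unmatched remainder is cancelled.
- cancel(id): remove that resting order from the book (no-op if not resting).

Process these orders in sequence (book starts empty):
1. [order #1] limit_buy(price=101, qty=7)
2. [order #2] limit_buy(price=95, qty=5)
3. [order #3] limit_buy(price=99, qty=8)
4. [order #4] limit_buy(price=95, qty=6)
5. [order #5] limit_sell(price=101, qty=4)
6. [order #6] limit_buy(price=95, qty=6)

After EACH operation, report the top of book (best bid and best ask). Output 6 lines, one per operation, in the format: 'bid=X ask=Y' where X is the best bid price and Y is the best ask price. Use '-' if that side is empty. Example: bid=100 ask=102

After op 1 [order #1] limit_buy(price=101, qty=7): fills=none; bids=[#1:7@101] asks=[-]
After op 2 [order #2] limit_buy(price=95, qty=5): fills=none; bids=[#1:7@101 #2:5@95] asks=[-]
After op 3 [order #3] limit_buy(price=99, qty=8): fills=none; bids=[#1:7@101 #3:8@99 #2:5@95] asks=[-]
After op 4 [order #4] limit_buy(price=95, qty=6): fills=none; bids=[#1:7@101 #3:8@99 #2:5@95 #4:6@95] asks=[-]
After op 5 [order #5] limit_sell(price=101, qty=4): fills=#1x#5:4@101; bids=[#1:3@101 #3:8@99 #2:5@95 #4:6@95] asks=[-]
After op 6 [order #6] limit_buy(price=95, qty=6): fills=none; bids=[#1:3@101 #3:8@99 #2:5@95 #4:6@95 #6:6@95] asks=[-]

Answer: bid=101 ask=-
bid=101 ask=-
bid=101 ask=-
bid=101 ask=-
bid=101 ask=-
bid=101 ask=-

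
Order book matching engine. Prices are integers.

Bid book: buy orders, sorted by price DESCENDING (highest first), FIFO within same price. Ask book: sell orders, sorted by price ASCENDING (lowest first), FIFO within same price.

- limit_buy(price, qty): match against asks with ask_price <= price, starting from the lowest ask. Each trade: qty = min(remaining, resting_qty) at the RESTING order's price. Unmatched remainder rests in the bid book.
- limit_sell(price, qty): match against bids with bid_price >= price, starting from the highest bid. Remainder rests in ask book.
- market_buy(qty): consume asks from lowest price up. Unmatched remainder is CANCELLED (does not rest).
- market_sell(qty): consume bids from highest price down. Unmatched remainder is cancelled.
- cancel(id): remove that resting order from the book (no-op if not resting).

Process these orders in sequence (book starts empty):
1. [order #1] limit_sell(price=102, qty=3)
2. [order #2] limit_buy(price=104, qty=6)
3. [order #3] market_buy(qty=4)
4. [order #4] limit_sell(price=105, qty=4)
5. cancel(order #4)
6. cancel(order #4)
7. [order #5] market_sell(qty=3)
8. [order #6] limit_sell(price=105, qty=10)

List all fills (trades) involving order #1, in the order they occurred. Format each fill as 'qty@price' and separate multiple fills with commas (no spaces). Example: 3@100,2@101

After op 1 [order #1] limit_sell(price=102, qty=3): fills=none; bids=[-] asks=[#1:3@102]
After op 2 [order #2] limit_buy(price=104, qty=6): fills=#2x#1:3@102; bids=[#2:3@104] asks=[-]
After op 3 [order #3] market_buy(qty=4): fills=none; bids=[#2:3@104] asks=[-]
After op 4 [order #4] limit_sell(price=105, qty=4): fills=none; bids=[#2:3@104] asks=[#4:4@105]
After op 5 cancel(order #4): fills=none; bids=[#2:3@104] asks=[-]
After op 6 cancel(order #4): fills=none; bids=[#2:3@104] asks=[-]
After op 7 [order #5] market_sell(qty=3): fills=#2x#5:3@104; bids=[-] asks=[-]
After op 8 [order #6] limit_sell(price=105, qty=10): fills=none; bids=[-] asks=[#6:10@105]

Answer: 3@102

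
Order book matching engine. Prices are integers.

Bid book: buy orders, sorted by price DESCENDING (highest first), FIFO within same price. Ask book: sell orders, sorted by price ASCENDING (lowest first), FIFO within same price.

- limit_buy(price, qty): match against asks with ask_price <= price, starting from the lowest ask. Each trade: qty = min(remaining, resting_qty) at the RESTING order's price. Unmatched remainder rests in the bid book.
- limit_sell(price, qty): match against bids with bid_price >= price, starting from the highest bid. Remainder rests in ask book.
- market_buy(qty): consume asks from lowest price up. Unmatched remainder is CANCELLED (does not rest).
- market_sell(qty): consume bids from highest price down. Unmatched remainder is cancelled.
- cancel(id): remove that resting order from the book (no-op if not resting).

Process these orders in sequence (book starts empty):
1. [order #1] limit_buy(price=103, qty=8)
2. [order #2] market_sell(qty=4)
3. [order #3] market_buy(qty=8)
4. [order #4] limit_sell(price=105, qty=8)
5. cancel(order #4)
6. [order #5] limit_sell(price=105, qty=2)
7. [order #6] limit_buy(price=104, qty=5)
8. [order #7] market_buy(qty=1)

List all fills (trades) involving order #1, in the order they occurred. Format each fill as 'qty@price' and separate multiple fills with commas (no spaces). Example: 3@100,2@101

Answer: 4@103

Derivation:
After op 1 [order #1] limit_buy(price=103, qty=8): fills=none; bids=[#1:8@103] asks=[-]
After op 2 [order #2] market_sell(qty=4): fills=#1x#2:4@103; bids=[#1:4@103] asks=[-]
After op 3 [order #3] market_buy(qty=8): fills=none; bids=[#1:4@103] asks=[-]
After op 4 [order #4] limit_sell(price=105, qty=8): fills=none; bids=[#1:4@103] asks=[#4:8@105]
After op 5 cancel(order #4): fills=none; bids=[#1:4@103] asks=[-]
After op 6 [order #5] limit_sell(price=105, qty=2): fills=none; bids=[#1:4@103] asks=[#5:2@105]
After op 7 [order #6] limit_buy(price=104, qty=5): fills=none; bids=[#6:5@104 #1:4@103] asks=[#5:2@105]
After op 8 [order #7] market_buy(qty=1): fills=#7x#5:1@105; bids=[#6:5@104 #1:4@103] asks=[#5:1@105]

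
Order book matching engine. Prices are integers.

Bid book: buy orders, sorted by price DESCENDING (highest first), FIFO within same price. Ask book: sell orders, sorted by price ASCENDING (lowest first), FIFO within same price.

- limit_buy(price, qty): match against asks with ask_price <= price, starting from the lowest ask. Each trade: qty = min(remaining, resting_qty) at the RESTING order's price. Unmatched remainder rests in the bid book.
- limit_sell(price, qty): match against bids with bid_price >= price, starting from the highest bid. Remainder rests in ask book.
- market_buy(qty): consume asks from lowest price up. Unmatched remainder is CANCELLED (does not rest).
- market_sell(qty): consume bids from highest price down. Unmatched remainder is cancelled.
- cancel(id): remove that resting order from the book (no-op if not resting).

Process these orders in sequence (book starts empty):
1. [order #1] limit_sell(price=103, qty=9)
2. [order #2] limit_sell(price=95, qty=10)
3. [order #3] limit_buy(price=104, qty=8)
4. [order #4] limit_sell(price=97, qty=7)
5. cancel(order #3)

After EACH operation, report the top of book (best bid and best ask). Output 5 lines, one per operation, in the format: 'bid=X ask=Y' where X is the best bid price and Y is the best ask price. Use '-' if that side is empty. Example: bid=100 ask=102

Answer: bid=- ask=103
bid=- ask=95
bid=- ask=95
bid=- ask=95
bid=- ask=95

Derivation:
After op 1 [order #1] limit_sell(price=103, qty=9): fills=none; bids=[-] asks=[#1:9@103]
After op 2 [order #2] limit_sell(price=95, qty=10): fills=none; bids=[-] asks=[#2:10@95 #1:9@103]
After op 3 [order #3] limit_buy(price=104, qty=8): fills=#3x#2:8@95; bids=[-] asks=[#2:2@95 #1:9@103]
After op 4 [order #4] limit_sell(price=97, qty=7): fills=none; bids=[-] asks=[#2:2@95 #4:7@97 #1:9@103]
After op 5 cancel(order #3): fills=none; bids=[-] asks=[#2:2@95 #4:7@97 #1:9@103]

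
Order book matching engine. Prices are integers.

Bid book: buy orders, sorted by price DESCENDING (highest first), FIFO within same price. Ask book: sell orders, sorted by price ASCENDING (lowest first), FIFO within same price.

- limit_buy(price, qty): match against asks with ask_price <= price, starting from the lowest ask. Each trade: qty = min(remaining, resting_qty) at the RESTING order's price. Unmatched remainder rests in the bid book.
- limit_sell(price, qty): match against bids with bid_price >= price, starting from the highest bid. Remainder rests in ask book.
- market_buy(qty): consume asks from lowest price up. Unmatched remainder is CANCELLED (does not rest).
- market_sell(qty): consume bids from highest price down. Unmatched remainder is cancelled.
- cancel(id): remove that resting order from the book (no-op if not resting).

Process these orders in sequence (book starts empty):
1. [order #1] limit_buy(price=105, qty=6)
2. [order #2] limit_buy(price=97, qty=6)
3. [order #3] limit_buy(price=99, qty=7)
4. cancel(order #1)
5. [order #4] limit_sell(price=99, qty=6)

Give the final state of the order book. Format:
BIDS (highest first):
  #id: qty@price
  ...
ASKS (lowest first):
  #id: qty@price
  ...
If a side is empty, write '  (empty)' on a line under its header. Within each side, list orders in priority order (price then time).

Answer: BIDS (highest first):
  #3: 1@99
  #2: 6@97
ASKS (lowest first):
  (empty)

Derivation:
After op 1 [order #1] limit_buy(price=105, qty=6): fills=none; bids=[#1:6@105] asks=[-]
After op 2 [order #2] limit_buy(price=97, qty=6): fills=none; bids=[#1:6@105 #2:6@97] asks=[-]
After op 3 [order #3] limit_buy(price=99, qty=7): fills=none; bids=[#1:6@105 #3:7@99 #2:6@97] asks=[-]
After op 4 cancel(order #1): fills=none; bids=[#3:7@99 #2:6@97] asks=[-]
After op 5 [order #4] limit_sell(price=99, qty=6): fills=#3x#4:6@99; bids=[#3:1@99 #2:6@97] asks=[-]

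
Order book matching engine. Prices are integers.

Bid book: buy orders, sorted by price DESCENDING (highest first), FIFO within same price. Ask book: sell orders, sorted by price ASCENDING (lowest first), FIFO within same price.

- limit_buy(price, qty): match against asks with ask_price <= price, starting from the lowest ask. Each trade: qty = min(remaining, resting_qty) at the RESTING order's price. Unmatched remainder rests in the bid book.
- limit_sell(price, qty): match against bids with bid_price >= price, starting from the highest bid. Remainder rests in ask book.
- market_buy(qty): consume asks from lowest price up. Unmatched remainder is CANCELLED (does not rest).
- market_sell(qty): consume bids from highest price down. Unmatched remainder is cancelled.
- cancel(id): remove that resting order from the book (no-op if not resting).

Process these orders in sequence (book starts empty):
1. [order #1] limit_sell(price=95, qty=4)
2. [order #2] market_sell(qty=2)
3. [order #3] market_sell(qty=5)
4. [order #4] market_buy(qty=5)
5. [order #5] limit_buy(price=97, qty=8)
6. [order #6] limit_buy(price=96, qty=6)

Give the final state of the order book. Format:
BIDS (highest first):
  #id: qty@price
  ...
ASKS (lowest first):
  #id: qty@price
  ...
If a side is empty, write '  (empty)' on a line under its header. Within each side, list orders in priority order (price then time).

After op 1 [order #1] limit_sell(price=95, qty=4): fills=none; bids=[-] asks=[#1:4@95]
After op 2 [order #2] market_sell(qty=2): fills=none; bids=[-] asks=[#1:4@95]
After op 3 [order #3] market_sell(qty=5): fills=none; bids=[-] asks=[#1:4@95]
After op 4 [order #4] market_buy(qty=5): fills=#4x#1:4@95; bids=[-] asks=[-]
After op 5 [order #5] limit_buy(price=97, qty=8): fills=none; bids=[#5:8@97] asks=[-]
After op 6 [order #6] limit_buy(price=96, qty=6): fills=none; bids=[#5:8@97 #6:6@96] asks=[-]

Answer: BIDS (highest first):
  #5: 8@97
  #6: 6@96
ASKS (lowest first):
  (empty)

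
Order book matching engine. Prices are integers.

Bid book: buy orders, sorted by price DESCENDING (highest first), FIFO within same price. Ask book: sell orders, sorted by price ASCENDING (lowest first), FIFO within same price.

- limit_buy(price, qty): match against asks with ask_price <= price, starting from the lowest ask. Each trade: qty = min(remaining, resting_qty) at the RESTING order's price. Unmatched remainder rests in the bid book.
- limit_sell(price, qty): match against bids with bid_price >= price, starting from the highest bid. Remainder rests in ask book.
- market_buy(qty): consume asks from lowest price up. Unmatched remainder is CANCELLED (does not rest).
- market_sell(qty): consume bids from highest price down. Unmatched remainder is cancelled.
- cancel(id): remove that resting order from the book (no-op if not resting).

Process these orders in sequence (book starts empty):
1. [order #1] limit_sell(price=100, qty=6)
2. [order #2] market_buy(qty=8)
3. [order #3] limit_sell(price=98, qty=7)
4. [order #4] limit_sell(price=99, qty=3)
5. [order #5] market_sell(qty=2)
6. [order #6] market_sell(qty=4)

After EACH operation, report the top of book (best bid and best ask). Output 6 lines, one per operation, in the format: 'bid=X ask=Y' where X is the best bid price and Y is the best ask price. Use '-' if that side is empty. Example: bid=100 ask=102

Answer: bid=- ask=100
bid=- ask=-
bid=- ask=98
bid=- ask=98
bid=- ask=98
bid=- ask=98

Derivation:
After op 1 [order #1] limit_sell(price=100, qty=6): fills=none; bids=[-] asks=[#1:6@100]
After op 2 [order #2] market_buy(qty=8): fills=#2x#1:6@100; bids=[-] asks=[-]
After op 3 [order #3] limit_sell(price=98, qty=7): fills=none; bids=[-] asks=[#3:7@98]
After op 4 [order #4] limit_sell(price=99, qty=3): fills=none; bids=[-] asks=[#3:7@98 #4:3@99]
After op 5 [order #5] market_sell(qty=2): fills=none; bids=[-] asks=[#3:7@98 #4:3@99]
After op 6 [order #6] market_sell(qty=4): fills=none; bids=[-] asks=[#3:7@98 #4:3@99]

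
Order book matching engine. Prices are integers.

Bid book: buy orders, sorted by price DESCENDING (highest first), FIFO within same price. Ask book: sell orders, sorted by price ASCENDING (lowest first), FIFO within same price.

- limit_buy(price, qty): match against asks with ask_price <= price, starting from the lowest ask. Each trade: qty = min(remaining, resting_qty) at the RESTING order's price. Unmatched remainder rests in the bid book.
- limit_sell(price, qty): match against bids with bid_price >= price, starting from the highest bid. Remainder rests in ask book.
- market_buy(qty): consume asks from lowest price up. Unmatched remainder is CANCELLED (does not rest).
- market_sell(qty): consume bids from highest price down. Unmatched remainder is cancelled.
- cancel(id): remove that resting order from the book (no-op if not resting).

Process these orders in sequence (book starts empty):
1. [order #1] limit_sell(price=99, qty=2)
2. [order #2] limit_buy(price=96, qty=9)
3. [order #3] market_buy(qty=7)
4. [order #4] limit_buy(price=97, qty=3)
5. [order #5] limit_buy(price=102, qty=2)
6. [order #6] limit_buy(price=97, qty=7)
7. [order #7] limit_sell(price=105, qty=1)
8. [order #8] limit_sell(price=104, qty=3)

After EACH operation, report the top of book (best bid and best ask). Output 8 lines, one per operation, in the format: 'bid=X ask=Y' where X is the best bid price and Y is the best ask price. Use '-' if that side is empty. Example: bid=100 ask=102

Answer: bid=- ask=99
bid=96 ask=99
bid=96 ask=-
bid=97 ask=-
bid=102 ask=-
bid=102 ask=-
bid=102 ask=105
bid=102 ask=104

Derivation:
After op 1 [order #1] limit_sell(price=99, qty=2): fills=none; bids=[-] asks=[#1:2@99]
After op 2 [order #2] limit_buy(price=96, qty=9): fills=none; bids=[#2:9@96] asks=[#1:2@99]
After op 3 [order #3] market_buy(qty=7): fills=#3x#1:2@99; bids=[#2:9@96] asks=[-]
After op 4 [order #4] limit_buy(price=97, qty=3): fills=none; bids=[#4:3@97 #2:9@96] asks=[-]
After op 5 [order #5] limit_buy(price=102, qty=2): fills=none; bids=[#5:2@102 #4:3@97 #2:9@96] asks=[-]
After op 6 [order #6] limit_buy(price=97, qty=7): fills=none; bids=[#5:2@102 #4:3@97 #6:7@97 #2:9@96] asks=[-]
After op 7 [order #7] limit_sell(price=105, qty=1): fills=none; bids=[#5:2@102 #4:3@97 #6:7@97 #2:9@96] asks=[#7:1@105]
After op 8 [order #8] limit_sell(price=104, qty=3): fills=none; bids=[#5:2@102 #4:3@97 #6:7@97 #2:9@96] asks=[#8:3@104 #7:1@105]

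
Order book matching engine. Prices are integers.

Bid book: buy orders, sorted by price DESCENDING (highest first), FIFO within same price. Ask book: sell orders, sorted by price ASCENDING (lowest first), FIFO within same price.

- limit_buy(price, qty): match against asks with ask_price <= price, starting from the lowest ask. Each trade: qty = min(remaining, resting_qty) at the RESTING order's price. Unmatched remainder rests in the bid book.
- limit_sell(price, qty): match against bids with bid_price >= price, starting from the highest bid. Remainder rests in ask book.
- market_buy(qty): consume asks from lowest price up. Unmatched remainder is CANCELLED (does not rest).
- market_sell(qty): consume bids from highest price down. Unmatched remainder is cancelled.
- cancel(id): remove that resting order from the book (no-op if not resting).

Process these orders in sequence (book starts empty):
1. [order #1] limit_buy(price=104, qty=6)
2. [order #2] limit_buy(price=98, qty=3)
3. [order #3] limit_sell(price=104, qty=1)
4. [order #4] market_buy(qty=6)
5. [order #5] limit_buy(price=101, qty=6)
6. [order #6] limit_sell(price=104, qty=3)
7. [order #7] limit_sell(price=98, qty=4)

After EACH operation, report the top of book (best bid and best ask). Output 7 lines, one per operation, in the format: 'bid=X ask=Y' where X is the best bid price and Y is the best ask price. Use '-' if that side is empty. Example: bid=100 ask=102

Answer: bid=104 ask=-
bid=104 ask=-
bid=104 ask=-
bid=104 ask=-
bid=104 ask=-
bid=104 ask=-
bid=101 ask=-

Derivation:
After op 1 [order #1] limit_buy(price=104, qty=6): fills=none; bids=[#1:6@104] asks=[-]
After op 2 [order #2] limit_buy(price=98, qty=3): fills=none; bids=[#1:6@104 #2:3@98] asks=[-]
After op 3 [order #3] limit_sell(price=104, qty=1): fills=#1x#3:1@104; bids=[#1:5@104 #2:3@98] asks=[-]
After op 4 [order #4] market_buy(qty=6): fills=none; bids=[#1:5@104 #2:3@98] asks=[-]
After op 5 [order #5] limit_buy(price=101, qty=6): fills=none; bids=[#1:5@104 #5:6@101 #2:3@98] asks=[-]
After op 6 [order #6] limit_sell(price=104, qty=3): fills=#1x#6:3@104; bids=[#1:2@104 #5:6@101 #2:3@98] asks=[-]
After op 7 [order #7] limit_sell(price=98, qty=4): fills=#1x#7:2@104 #5x#7:2@101; bids=[#5:4@101 #2:3@98] asks=[-]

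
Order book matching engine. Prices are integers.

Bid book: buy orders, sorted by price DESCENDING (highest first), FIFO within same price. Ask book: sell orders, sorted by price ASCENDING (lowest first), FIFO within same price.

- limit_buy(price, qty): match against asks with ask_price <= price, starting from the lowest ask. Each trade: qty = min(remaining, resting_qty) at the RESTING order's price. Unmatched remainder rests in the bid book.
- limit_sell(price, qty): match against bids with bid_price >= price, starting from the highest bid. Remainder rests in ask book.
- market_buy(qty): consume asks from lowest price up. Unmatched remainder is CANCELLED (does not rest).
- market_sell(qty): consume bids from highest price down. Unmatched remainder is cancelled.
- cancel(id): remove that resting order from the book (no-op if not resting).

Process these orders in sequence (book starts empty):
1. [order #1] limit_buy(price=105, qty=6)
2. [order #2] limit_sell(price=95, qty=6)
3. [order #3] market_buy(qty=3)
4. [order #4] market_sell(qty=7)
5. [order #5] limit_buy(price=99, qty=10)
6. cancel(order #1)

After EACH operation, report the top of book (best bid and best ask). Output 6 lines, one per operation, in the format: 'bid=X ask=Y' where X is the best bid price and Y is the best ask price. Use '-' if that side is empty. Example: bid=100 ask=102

Answer: bid=105 ask=-
bid=- ask=-
bid=- ask=-
bid=- ask=-
bid=99 ask=-
bid=99 ask=-

Derivation:
After op 1 [order #1] limit_buy(price=105, qty=6): fills=none; bids=[#1:6@105] asks=[-]
After op 2 [order #2] limit_sell(price=95, qty=6): fills=#1x#2:6@105; bids=[-] asks=[-]
After op 3 [order #3] market_buy(qty=3): fills=none; bids=[-] asks=[-]
After op 4 [order #4] market_sell(qty=7): fills=none; bids=[-] asks=[-]
After op 5 [order #5] limit_buy(price=99, qty=10): fills=none; bids=[#5:10@99] asks=[-]
After op 6 cancel(order #1): fills=none; bids=[#5:10@99] asks=[-]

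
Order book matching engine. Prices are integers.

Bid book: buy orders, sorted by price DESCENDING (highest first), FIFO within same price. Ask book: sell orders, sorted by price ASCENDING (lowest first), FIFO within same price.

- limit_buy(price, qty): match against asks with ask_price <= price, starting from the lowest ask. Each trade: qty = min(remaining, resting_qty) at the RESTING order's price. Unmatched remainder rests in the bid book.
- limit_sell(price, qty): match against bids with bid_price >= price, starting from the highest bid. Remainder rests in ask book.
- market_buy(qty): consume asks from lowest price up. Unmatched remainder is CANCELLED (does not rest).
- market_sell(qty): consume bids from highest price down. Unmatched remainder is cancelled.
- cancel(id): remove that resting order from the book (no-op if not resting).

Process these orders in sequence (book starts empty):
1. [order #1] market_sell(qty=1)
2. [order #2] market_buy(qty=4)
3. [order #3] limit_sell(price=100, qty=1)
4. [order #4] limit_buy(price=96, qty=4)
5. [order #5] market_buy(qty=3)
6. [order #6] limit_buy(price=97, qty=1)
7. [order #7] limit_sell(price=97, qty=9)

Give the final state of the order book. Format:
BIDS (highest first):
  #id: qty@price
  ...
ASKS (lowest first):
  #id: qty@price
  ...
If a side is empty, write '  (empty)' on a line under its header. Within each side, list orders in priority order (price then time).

After op 1 [order #1] market_sell(qty=1): fills=none; bids=[-] asks=[-]
After op 2 [order #2] market_buy(qty=4): fills=none; bids=[-] asks=[-]
After op 3 [order #3] limit_sell(price=100, qty=1): fills=none; bids=[-] asks=[#3:1@100]
After op 4 [order #4] limit_buy(price=96, qty=4): fills=none; bids=[#4:4@96] asks=[#3:1@100]
After op 5 [order #5] market_buy(qty=3): fills=#5x#3:1@100; bids=[#4:4@96] asks=[-]
After op 6 [order #6] limit_buy(price=97, qty=1): fills=none; bids=[#6:1@97 #4:4@96] asks=[-]
After op 7 [order #7] limit_sell(price=97, qty=9): fills=#6x#7:1@97; bids=[#4:4@96] asks=[#7:8@97]

Answer: BIDS (highest first):
  #4: 4@96
ASKS (lowest first):
  #7: 8@97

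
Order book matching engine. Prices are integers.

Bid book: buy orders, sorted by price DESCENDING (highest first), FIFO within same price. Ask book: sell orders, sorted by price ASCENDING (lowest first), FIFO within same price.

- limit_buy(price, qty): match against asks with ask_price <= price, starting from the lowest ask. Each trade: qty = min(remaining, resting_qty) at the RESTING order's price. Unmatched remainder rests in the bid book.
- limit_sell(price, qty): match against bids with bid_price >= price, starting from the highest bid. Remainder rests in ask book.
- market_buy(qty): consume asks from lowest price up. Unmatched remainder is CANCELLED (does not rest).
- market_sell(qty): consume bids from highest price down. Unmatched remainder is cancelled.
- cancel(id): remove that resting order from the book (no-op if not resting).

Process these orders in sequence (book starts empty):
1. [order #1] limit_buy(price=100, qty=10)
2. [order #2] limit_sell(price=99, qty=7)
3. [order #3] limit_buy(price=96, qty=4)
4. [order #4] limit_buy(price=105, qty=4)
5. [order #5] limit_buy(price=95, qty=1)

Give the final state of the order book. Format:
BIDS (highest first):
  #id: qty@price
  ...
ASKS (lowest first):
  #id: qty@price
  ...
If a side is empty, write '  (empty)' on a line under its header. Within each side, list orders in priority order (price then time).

After op 1 [order #1] limit_buy(price=100, qty=10): fills=none; bids=[#1:10@100] asks=[-]
After op 2 [order #2] limit_sell(price=99, qty=7): fills=#1x#2:7@100; bids=[#1:3@100] asks=[-]
After op 3 [order #3] limit_buy(price=96, qty=4): fills=none; bids=[#1:3@100 #3:4@96] asks=[-]
After op 4 [order #4] limit_buy(price=105, qty=4): fills=none; bids=[#4:4@105 #1:3@100 #3:4@96] asks=[-]
After op 5 [order #5] limit_buy(price=95, qty=1): fills=none; bids=[#4:4@105 #1:3@100 #3:4@96 #5:1@95] asks=[-]

Answer: BIDS (highest first):
  #4: 4@105
  #1: 3@100
  #3: 4@96
  #5: 1@95
ASKS (lowest first):
  (empty)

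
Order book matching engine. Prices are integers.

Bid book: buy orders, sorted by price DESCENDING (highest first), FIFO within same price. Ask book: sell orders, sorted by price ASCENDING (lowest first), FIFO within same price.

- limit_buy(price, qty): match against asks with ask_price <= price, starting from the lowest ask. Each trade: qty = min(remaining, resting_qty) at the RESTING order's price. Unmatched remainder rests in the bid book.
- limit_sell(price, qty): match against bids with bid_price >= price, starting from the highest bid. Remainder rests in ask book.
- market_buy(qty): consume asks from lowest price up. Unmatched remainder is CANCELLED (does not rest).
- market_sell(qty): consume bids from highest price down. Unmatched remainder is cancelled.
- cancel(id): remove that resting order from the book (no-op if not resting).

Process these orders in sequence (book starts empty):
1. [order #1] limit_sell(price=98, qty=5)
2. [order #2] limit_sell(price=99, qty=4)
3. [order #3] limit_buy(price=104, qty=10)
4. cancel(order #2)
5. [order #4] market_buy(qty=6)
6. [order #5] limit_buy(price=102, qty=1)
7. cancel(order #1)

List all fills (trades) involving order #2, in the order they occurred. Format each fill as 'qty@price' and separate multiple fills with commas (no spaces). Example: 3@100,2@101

After op 1 [order #1] limit_sell(price=98, qty=5): fills=none; bids=[-] asks=[#1:5@98]
After op 2 [order #2] limit_sell(price=99, qty=4): fills=none; bids=[-] asks=[#1:5@98 #2:4@99]
After op 3 [order #3] limit_buy(price=104, qty=10): fills=#3x#1:5@98 #3x#2:4@99; bids=[#3:1@104] asks=[-]
After op 4 cancel(order #2): fills=none; bids=[#3:1@104] asks=[-]
After op 5 [order #4] market_buy(qty=6): fills=none; bids=[#3:1@104] asks=[-]
After op 6 [order #5] limit_buy(price=102, qty=1): fills=none; bids=[#3:1@104 #5:1@102] asks=[-]
After op 7 cancel(order #1): fills=none; bids=[#3:1@104 #5:1@102] asks=[-]

Answer: 4@99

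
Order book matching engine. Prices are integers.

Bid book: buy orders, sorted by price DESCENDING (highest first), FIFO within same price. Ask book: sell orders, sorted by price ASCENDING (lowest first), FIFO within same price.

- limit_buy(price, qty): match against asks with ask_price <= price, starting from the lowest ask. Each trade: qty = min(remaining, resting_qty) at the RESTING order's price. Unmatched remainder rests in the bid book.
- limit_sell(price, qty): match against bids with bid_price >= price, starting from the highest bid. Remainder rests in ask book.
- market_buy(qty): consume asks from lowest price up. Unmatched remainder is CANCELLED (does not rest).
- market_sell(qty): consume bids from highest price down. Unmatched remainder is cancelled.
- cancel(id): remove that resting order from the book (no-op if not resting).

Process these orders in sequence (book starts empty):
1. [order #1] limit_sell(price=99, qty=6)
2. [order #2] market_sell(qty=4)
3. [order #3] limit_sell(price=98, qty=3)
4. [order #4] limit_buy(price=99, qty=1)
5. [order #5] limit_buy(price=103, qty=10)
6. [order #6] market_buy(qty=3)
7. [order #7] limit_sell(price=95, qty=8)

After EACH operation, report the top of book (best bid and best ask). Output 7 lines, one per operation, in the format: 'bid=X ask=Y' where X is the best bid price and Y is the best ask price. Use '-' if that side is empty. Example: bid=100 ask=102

After op 1 [order #1] limit_sell(price=99, qty=6): fills=none; bids=[-] asks=[#1:6@99]
After op 2 [order #2] market_sell(qty=4): fills=none; bids=[-] asks=[#1:6@99]
After op 3 [order #3] limit_sell(price=98, qty=3): fills=none; bids=[-] asks=[#3:3@98 #1:6@99]
After op 4 [order #4] limit_buy(price=99, qty=1): fills=#4x#3:1@98; bids=[-] asks=[#3:2@98 #1:6@99]
After op 5 [order #5] limit_buy(price=103, qty=10): fills=#5x#3:2@98 #5x#1:6@99; bids=[#5:2@103] asks=[-]
After op 6 [order #6] market_buy(qty=3): fills=none; bids=[#5:2@103] asks=[-]
After op 7 [order #7] limit_sell(price=95, qty=8): fills=#5x#7:2@103; bids=[-] asks=[#7:6@95]

Answer: bid=- ask=99
bid=- ask=99
bid=- ask=98
bid=- ask=98
bid=103 ask=-
bid=103 ask=-
bid=- ask=95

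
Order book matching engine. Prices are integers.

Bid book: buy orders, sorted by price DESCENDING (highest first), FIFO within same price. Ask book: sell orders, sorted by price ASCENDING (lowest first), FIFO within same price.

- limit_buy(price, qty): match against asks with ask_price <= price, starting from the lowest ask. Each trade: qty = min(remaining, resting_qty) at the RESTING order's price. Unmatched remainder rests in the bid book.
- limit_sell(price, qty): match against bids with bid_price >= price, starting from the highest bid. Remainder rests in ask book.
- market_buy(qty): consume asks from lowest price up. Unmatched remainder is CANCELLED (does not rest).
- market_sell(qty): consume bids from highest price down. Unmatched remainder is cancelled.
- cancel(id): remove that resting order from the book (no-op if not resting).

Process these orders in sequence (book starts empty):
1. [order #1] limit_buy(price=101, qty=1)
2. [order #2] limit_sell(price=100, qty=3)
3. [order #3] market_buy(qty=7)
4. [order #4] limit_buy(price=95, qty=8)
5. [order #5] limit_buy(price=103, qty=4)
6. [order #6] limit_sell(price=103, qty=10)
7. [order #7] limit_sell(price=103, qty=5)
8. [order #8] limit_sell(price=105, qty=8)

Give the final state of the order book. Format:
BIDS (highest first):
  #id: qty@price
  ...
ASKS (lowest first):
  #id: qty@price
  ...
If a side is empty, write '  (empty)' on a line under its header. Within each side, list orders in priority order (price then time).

After op 1 [order #1] limit_buy(price=101, qty=1): fills=none; bids=[#1:1@101] asks=[-]
After op 2 [order #2] limit_sell(price=100, qty=3): fills=#1x#2:1@101; bids=[-] asks=[#2:2@100]
After op 3 [order #3] market_buy(qty=7): fills=#3x#2:2@100; bids=[-] asks=[-]
After op 4 [order #4] limit_buy(price=95, qty=8): fills=none; bids=[#4:8@95] asks=[-]
After op 5 [order #5] limit_buy(price=103, qty=4): fills=none; bids=[#5:4@103 #4:8@95] asks=[-]
After op 6 [order #6] limit_sell(price=103, qty=10): fills=#5x#6:4@103; bids=[#4:8@95] asks=[#6:6@103]
After op 7 [order #7] limit_sell(price=103, qty=5): fills=none; bids=[#4:8@95] asks=[#6:6@103 #7:5@103]
After op 8 [order #8] limit_sell(price=105, qty=8): fills=none; bids=[#4:8@95] asks=[#6:6@103 #7:5@103 #8:8@105]

Answer: BIDS (highest first):
  #4: 8@95
ASKS (lowest first):
  #6: 6@103
  #7: 5@103
  #8: 8@105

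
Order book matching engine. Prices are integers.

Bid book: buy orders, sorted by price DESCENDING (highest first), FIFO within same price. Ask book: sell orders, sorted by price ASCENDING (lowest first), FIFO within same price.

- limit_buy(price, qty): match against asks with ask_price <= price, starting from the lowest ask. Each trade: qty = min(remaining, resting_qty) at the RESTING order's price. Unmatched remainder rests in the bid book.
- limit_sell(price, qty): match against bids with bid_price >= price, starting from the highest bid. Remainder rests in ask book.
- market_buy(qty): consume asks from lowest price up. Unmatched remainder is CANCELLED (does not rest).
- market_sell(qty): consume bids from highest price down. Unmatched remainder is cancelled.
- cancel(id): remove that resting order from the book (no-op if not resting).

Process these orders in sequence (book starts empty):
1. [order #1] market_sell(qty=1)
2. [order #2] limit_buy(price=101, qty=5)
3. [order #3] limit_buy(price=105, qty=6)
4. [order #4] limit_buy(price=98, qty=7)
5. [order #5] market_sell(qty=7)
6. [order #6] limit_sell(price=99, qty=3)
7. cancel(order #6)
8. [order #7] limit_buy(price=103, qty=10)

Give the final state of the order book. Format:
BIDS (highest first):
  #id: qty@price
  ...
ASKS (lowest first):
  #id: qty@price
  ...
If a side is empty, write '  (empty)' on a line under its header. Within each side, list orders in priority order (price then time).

Answer: BIDS (highest first):
  #7: 10@103
  #2: 1@101
  #4: 7@98
ASKS (lowest first):
  (empty)

Derivation:
After op 1 [order #1] market_sell(qty=1): fills=none; bids=[-] asks=[-]
After op 2 [order #2] limit_buy(price=101, qty=5): fills=none; bids=[#2:5@101] asks=[-]
After op 3 [order #3] limit_buy(price=105, qty=6): fills=none; bids=[#3:6@105 #2:5@101] asks=[-]
After op 4 [order #4] limit_buy(price=98, qty=7): fills=none; bids=[#3:6@105 #2:5@101 #4:7@98] asks=[-]
After op 5 [order #5] market_sell(qty=7): fills=#3x#5:6@105 #2x#5:1@101; bids=[#2:4@101 #4:7@98] asks=[-]
After op 6 [order #6] limit_sell(price=99, qty=3): fills=#2x#6:3@101; bids=[#2:1@101 #4:7@98] asks=[-]
After op 7 cancel(order #6): fills=none; bids=[#2:1@101 #4:7@98] asks=[-]
After op 8 [order #7] limit_buy(price=103, qty=10): fills=none; bids=[#7:10@103 #2:1@101 #4:7@98] asks=[-]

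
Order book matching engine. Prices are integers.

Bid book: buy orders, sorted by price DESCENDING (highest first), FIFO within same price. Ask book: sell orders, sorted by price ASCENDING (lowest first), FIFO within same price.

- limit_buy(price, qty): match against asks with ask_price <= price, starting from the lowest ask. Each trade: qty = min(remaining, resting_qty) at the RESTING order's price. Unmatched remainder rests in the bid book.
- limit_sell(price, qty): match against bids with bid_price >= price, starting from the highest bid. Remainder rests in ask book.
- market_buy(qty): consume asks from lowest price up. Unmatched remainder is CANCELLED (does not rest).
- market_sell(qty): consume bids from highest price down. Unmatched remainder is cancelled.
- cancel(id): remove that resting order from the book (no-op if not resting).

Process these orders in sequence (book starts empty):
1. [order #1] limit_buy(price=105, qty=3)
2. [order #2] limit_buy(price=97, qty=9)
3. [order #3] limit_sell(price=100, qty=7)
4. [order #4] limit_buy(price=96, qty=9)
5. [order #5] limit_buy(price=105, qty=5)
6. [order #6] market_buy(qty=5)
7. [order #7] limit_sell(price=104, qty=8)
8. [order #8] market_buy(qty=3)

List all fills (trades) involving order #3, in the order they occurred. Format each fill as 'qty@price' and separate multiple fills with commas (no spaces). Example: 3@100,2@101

Answer: 3@105,4@100

Derivation:
After op 1 [order #1] limit_buy(price=105, qty=3): fills=none; bids=[#1:3@105] asks=[-]
After op 2 [order #2] limit_buy(price=97, qty=9): fills=none; bids=[#1:3@105 #2:9@97] asks=[-]
After op 3 [order #3] limit_sell(price=100, qty=7): fills=#1x#3:3@105; bids=[#2:9@97] asks=[#3:4@100]
After op 4 [order #4] limit_buy(price=96, qty=9): fills=none; bids=[#2:9@97 #4:9@96] asks=[#3:4@100]
After op 5 [order #5] limit_buy(price=105, qty=5): fills=#5x#3:4@100; bids=[#5:1@105 #2:9@97 #4:9@96] asks=[-]
After op 6 [order #6] market_buy(qty=5): fills=none; bids=[#5:1@105 #2:9@97 #4:9@96] asks=[-]
After op 7 [order #7] limit_sell(price=104, qty=8): fills=#5x#7:1@105; bids=[#2:9@97 #4:9@96] asks=[#7:7@104]
After op 8 [order #8] market_buy(qty=3): fills=#8x#7:3@104; bids=[#2:9@97 #4:9@96] asks=[#7:4@104]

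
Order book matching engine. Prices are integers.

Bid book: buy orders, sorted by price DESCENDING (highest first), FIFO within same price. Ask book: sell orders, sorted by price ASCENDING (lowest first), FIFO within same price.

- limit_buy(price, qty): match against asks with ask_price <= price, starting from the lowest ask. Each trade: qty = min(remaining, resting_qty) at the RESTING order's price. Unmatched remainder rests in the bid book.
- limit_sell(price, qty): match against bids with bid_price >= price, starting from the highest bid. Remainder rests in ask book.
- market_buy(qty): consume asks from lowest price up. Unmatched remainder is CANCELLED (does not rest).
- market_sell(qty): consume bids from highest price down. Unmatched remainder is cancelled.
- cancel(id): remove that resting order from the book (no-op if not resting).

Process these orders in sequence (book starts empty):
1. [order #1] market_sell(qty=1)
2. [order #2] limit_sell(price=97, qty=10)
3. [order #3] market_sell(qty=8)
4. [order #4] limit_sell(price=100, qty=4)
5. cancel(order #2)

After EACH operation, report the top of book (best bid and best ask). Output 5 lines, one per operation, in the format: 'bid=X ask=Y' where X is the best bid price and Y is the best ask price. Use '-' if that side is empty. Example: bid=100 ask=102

Answer: bid=- ask=-
bid=- ask=97
bid=- ask=97
bid=- ask=97
bid=- ask=100

Derivation:
After op 1 [order #1] market_sell(qty=1): fills=none; bids=[-] asks=[-]
After op 2 [order #2] limit_sell(price=97, qty=10): fills=none; bids=[-] asks=[#2:10@97]
After op 3 [order #3] market_sell(qty=8): fills=none; bids=[-] asks=[#2:10@97]
After op 4 [order #4] limit_sell(price=100, qty=4): fills=none; bids=[-] asks=[#2:10@97 #4:4@100]
After op 5 cancel(order #2): fills=none; bids=[-] asks=[#4:4@100]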